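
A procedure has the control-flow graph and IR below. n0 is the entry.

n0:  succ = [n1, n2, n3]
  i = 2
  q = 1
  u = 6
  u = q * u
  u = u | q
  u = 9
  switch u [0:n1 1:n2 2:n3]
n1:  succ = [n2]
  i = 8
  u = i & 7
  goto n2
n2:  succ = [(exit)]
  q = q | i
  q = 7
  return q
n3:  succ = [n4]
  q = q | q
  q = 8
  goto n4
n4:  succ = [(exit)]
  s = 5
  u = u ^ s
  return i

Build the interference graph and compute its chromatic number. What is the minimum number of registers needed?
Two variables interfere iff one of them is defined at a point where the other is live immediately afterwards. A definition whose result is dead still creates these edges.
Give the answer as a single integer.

Answer: 3

Analysis:
Per-block:
  n0: {i,q,u} / ∅
  n1: {i,u} / ∅
  n2: {q} / {i,q}
  n3: {q} / {q}
  n4: {s,u} / {i,u}

Backward fixpoint:
  n0: in=∅ out={i,q,u}
  n1: in={q} out={i,q}
  n2: in={i,q} out=∅
  n3: in={i,q,u} out={i,u}
  n4: in={i,u} out=∅

Conflict graph:
  i: {q,s,u}
  q: {i,u}
  s: {i,u}
  u: {i,q,s}

Registers:
  lower bound: {i,q,u} mutually conflict ⇒ χ ≥ 3
  3-colouring: R0={i}  R1={u}  R2={q,s}
  χ = 3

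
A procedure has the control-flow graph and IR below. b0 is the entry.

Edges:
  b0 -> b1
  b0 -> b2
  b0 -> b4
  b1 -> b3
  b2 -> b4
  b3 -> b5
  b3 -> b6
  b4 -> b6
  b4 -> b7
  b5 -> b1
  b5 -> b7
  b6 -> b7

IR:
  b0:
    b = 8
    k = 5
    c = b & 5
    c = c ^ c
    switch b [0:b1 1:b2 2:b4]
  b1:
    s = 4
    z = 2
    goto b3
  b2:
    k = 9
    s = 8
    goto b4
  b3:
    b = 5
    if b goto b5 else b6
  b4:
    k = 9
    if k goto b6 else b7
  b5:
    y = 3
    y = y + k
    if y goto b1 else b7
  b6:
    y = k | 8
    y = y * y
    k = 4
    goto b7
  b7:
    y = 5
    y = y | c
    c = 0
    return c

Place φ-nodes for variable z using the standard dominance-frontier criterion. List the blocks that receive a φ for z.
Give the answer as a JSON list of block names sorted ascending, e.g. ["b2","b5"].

idom tree: b1←b0 b2←b0 b3←b1 b4←b0 b5←b3 b6←b0 b7←b0
Join-block Dom:
  b1: preds {b0,b5}: {b0} ∩ {b0,b1,b3,b5} = {b0}; idom=b0
  b4: preds {b0,b2}: {b0} ∩ {b0,b2} = {b0}; idom=b0
  b6: preds {b3,b4}: {b0,b1,b3} ∩ {b0,b4} = {b0}; idom=b0
  b7: preds {b4,b5,b6}: {b0,b4} ∩ {b0,b1,b3,b5} ∩ {b0,b6} = {b0}; idom=b0

DF walk-up:
  join b1 pred b0: · stop@b0
  join b1 pred b5: b5→b3→b1 stop@b0
  join b4 pred b0: · stop@b0
  join b4 pred b2: b2 stop@b0
  join b6 pred b3: b3→b1 stop@b0
  join b6 pred b4: b4 stop@b0
  join b7 pred b4: b4 stop@b0
  join b7 pred b5: b5→b3→b1 stop@b0
  join b7 pred b6: b6 stop@b0
  DF(b0)=∅
  DF(b1)={b1,b6,b7}
  DF(b2)={b4}
  DF(b3)={b1,b6,b7}
  DF(b4)={b6,b7}
  DF(b5)={b1,b7}
  DF(b6)={b7}
  DF(b7)=∅

φ for z: defs {b1}
  DF⁺ = {b1,b6,b7}

Answer: ["b1", "b6", "b7"]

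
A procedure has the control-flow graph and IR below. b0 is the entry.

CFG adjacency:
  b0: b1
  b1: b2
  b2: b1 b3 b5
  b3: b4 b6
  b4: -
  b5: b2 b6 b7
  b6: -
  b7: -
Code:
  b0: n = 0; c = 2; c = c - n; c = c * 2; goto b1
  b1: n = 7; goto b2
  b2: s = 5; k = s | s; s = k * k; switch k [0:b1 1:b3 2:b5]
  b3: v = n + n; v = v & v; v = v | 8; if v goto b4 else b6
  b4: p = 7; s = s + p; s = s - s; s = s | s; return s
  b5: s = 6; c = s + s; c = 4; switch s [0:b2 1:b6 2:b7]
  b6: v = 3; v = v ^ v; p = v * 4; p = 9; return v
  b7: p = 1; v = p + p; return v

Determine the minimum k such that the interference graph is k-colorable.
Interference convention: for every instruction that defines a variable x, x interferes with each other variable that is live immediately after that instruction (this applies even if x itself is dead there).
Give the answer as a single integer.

Answer: 3

Working:
Per-block:
  b0 def {c,n} use ∅
  b1 def {n} use ∅
  b2 def {k,s} use ∅
  b3 def {v} use {n}
  b4 def {p,s} use {s}
  b5 def {c,s} use ∅
  b6 def {p,v} use ∅
  b7 def {p,v} use ∅

Live sets:
  live b0: ∅→∅
  live b1: ∅→{n}
  live b2: {n}→{n,s}
  live b3: {n,s}→{s}
  live b4: {s}→∅
  live b5: {n}→{n}
  live b6: ∅→∅
  live b7: ∅→∅

Conflict graph:
  c — {n,s}
  k — {n,s}
  n — {c,k,s}
  p — {s,v}
  s — {c,k,n,p,v}
  v — {p,s}

Colouring:
  lower bound: {c,n,s} mutually conflict ⇒ χ ≥ 3
  assign c→r2 k→r2 n→r1 p→r1 s→r0 v→r2 — no edge inside a register ⇒ χ ≤ 3
  χ = 3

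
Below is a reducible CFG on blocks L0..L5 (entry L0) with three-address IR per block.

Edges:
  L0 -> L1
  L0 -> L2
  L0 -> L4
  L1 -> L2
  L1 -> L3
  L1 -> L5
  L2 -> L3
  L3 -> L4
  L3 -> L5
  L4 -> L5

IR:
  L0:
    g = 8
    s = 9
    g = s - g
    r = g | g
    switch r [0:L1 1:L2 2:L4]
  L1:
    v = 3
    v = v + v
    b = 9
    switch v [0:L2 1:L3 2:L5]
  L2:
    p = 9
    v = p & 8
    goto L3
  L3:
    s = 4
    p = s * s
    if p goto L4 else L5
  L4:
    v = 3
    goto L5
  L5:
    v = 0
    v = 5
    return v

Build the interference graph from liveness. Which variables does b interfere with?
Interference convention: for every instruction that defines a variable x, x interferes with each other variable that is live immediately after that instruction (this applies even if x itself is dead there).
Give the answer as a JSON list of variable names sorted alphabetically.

def/use:
  L0: {g,r,s} / ∅
  L1: {b,v} / ∅
  L2: {p,v} / ∅
  L3: {p,s} / ∅
  L4: {v} / ∅
  L5: {v} / ∅

Liveness:
  live L0: ∅→∅
  live L1: ∅→∅
  live L2: ∅→∅
  live L3: ∅→∅
  live L4: ∅→∅
  live L5: ∅→∅

Conflict graph:
  b: {v}
  g: {s}
  p: ∅
  r: ∅
  s: {g}
  v: {b}

N(b) = ["v"]

Answer: ["v"]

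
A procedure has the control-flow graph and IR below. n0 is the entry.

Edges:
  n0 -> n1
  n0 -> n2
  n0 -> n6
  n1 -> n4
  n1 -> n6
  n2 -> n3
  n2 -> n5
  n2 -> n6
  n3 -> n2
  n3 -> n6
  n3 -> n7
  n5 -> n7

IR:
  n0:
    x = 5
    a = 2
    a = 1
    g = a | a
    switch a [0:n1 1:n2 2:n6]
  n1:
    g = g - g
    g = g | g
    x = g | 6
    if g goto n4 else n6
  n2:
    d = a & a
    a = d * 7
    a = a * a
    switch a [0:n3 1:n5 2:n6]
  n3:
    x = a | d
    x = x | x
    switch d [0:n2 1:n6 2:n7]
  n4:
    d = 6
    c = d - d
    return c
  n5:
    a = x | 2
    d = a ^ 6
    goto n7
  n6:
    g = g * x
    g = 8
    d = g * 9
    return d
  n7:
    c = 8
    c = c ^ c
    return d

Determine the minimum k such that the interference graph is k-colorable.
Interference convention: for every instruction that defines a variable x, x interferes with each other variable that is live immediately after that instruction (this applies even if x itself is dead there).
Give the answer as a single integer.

Block summaries:
  n0 def {a,g,x} use ∅
  n1 def {g,x} use {g}
  n2 def {a,d} use {a}
  n3 def {x} use {a,d}
  n4 def {c,d} use ∅
  n5 def {a,d} use {x}
  n6 def {d,g} use {g,x}
  n7 def {c} use {d}

Live sets:
  n0: in=∅ out={a,g,x}
  n1: in={g} out={g,x}
  n2: in={a,g,x} out={a,d,g,x}
  n3: in={a,d,g} out={a,d,g,x}
  n4: in=∅ out=∅
  n5: in={x} out={d}
  n6: in={g,x} out=∅
  n7: in={d} out=∅

Interference:
  a — {d,g,x}
  c — {d}
  d — {a,c,g,x}
  g — {a,d,x}
  x — {a,d,g}

Registers:
  {a,d,g,x} pairwise interfere (4-clique) ⇒ χ ≥ 4
  4-colouring: c0={d}  c1={a,c}  c2={g}  c3={x}
  χ = 4

Answer: 4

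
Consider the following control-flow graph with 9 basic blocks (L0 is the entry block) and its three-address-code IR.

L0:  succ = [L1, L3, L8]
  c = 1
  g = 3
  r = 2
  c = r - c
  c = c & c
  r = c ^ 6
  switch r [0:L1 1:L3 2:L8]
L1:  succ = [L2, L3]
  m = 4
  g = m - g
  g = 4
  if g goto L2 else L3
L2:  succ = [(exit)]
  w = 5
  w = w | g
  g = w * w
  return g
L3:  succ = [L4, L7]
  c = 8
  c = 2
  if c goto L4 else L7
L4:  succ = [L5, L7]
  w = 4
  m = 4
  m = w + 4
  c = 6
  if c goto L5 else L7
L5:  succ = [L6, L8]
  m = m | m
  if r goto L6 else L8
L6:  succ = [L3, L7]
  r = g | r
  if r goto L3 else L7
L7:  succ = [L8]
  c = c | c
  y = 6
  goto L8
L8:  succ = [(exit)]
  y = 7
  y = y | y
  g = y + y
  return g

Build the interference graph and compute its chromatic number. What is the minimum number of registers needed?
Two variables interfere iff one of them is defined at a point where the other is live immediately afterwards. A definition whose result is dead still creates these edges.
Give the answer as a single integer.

Per-block:
  L0: {c,g,r} / ∅
  L1: {g,m} / {g}
  L2: {g,w} / {g}
  L3: {c} / ∅
  L4: {c,m,w} / ∅
  L5: {m} / {m,r}
  L6: {r} / {g,r}
  L7: {c,y} / {c}
  L8: {g,y} / ∅

Liveness:
  L0 li=∅ lo={g,r}
  L1 li={g,r} lo={g,r}
  L2 li={g} lo=∅
  L3 li={g,r} lo={c,g,r}
  L4 li={g,r} lo={c,g,m,r}
  L5 li={c,g,m,r} lo={c,g,r}
  L6 li={c,g,r} lo={c,g,r}
  L7 li={c} lo=∅
  L8 li=∅ lo=∅

Conflict graph:
  c↔{g,m,r}
  g↔{c,m,r,w}
  m↔{c,g,r,w}
  r↔{c,g,m,w}
  w↔{g,m,r}
  y↔∅

Registers:
  clique {c,g,m,r} ⇒ need ≥ 4
  4-colouring: c0={g,y}  c1={m}  c2={r}  c3={c,w}
  χ = 4

Answer: 4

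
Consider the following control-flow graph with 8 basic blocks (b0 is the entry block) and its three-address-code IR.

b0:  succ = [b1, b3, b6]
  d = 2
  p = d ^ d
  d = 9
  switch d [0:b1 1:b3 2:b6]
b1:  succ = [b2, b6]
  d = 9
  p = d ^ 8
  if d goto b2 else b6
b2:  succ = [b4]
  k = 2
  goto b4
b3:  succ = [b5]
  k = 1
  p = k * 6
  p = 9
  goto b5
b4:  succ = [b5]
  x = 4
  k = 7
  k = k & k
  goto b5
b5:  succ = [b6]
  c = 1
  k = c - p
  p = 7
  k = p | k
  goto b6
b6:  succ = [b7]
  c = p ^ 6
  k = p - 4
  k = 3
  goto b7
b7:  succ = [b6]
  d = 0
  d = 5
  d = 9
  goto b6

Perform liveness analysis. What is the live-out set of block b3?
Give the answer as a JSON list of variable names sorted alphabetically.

Answer: ["p"]

Analysis:
def/use:
  b0: def={d,p} ue=∅
  b1: def={d,p} ue=∅
  b2: def={k} ue=∅
  b3: def={k,p} ue=∅
  b4: def={k,x} ue=∅
  b5: def={c,k,p} ue={p}
  b6: def={c,k} ue={p}
  b7: def={d} ue=∅

Backward fixpoint:
  b0 li=∅ lo={p}
  b1 li=∅ lo={p}
  b2 li={p} lo={p}
  b3 li=∅ lo={p}
  b4 li={p} lo={p}
  b5 li={p} lo={p}
  b6 li={p} lo={p}
  b7 li={p} lo={p}

live-out(b3) = ["p"]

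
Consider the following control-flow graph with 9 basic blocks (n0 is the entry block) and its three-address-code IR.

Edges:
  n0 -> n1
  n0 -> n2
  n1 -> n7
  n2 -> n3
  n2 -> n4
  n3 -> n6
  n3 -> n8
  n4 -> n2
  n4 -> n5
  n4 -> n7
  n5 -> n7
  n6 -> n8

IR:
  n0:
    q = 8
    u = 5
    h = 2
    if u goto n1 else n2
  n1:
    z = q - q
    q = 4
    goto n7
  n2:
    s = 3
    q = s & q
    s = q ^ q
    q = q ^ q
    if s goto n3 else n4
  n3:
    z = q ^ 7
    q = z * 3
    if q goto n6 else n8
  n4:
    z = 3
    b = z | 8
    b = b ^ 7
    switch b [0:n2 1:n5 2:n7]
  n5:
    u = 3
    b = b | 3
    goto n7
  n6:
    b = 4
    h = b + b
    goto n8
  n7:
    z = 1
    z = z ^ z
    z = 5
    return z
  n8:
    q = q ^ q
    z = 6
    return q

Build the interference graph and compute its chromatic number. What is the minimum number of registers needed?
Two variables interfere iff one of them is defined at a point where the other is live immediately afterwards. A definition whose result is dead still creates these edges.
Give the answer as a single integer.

Answer: 3

Derivation:
def/use:
  n0 def {h,q,u} use ∅
  n1 def {q,z} use {q}
  n2 def {q,s} use {q}
  n3 def {q,z} use {q}
  n4 def {b,z} use ∅
  n5 def {b,u} use {b}
  n6 def {b,h} use ∅
  n7 def {z} use ∅
  n8 def {q,z} use {q}

Liveness:
  n0 li=∅ lo={q}
  n1 li={q} lo=∅
  n2 li={q} lo={q}
  n3 li={q} lo={q}
  n4 li={q} lo={b,q}
  n5 li={b} lo=∅
  n6 li={q} lo={q}
  n7 li=∅ lo=∅
  n8 li={q} lo=∅

Interference:
  b — {q,u}
  h — {q,u}
  q — {b,h,s,u,z}
  s — {q}
  u — {b,h,q}
  z — {q}

Colouring:
  {b,q,u} pairwise interfere (3-clique) ⇒ χ ≥ 3
  assign b→r2 h→r2 q→r0 s→r1 u→r1 z→r1 — no edge inside a register ⇒ χ ≤ 3
  χ = 3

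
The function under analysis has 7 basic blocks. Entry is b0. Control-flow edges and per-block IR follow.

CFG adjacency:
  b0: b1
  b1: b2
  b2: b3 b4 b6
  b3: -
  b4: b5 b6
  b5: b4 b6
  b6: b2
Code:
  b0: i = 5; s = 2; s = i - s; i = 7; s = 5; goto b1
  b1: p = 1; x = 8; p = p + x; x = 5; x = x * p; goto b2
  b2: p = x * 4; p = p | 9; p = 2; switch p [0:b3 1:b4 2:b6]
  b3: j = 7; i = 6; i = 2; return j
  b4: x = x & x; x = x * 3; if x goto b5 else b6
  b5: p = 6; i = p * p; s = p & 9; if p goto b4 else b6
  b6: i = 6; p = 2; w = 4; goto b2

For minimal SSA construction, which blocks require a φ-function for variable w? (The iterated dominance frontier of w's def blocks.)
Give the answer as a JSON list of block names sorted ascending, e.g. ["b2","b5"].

idom tree: b1←b0 b2←b1 b3←b2 b4←b2 b5←b4 b6←b2
Dom∩ at merges:
  b2: preds {b1,b6}: {b0,b1} ∩ {b0,b1,b2,b6} = {b0,b1}; idom=b1
  b4: preds {b2,b5}: {b0,b1,b2} ∩ {b0,b1,b2,b4,b5} = {b0,b1,b2}; idom=b2
  b6: preds {b2,b4,b5}: {b0,b1,b2} ∩ {b0,b1,b2,b4} ∩ {b0,b1,b2,b4,b5} = {b0,b1,b2}; idom=b2

Frontier:
  join b2 pred b1: · stop@b1
  join b2 pred b6: b6→b2 stop@b1
  join b4 pred b2: · stop@b2
  join b4 pred b5: b5→b4 stop@b2
  join b6 pred b2: · stop@b2
  join b6 pred b4: b4 stop@b2
  join b6 pred b5: b5→b4 stop@b2
  DF(b0)=∅
  DF(b1)=∅
  DF(b2)={b2}
  DF(b3)=∅
  DF(b4)={b4,b6}
  DF(b5)={b4,b6}
  DF(b6)={b2}

φ for w: defs {b6}
  DF⁺ = {b2}

Answer: ["b2"]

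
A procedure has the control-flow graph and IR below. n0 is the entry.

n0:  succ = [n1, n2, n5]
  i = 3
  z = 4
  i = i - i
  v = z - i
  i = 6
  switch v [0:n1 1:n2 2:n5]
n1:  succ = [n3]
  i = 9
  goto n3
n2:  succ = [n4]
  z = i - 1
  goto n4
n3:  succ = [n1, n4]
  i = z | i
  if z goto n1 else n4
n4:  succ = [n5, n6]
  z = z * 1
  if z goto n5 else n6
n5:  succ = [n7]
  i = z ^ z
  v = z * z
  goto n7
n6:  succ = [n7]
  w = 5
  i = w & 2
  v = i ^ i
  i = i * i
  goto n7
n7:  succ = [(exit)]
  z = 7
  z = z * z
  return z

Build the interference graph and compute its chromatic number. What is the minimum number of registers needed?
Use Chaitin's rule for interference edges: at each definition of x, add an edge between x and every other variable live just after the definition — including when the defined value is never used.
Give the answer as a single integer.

Answer: 3

Analysis:
Per-block:
  n0 def {i,v,z} use ∅
  n1 def {i} use ∅
  n2 def {z} use {i}
  n3 def {i} use {i,z}
  n4 def {z} use {z}
  n5 def {i,v} use {z}
  n6 def {i,v,w} use ∅
  n7 def {z} use ∅

Backward fixpoint:
  live n0: ∅→{i,z}
  live n1: {z}→{i,z}
  live n2: {i}→{z}
  live n3: {i,z}→{z}
  live n4: {z}→{z}
  live n5: {z}→∅
  live n6: ∅→∅
  live n7: ∅→∅

Interference:
  i↔{v,z}
  v↔{i,z}
  w↔∅
  z↔{i,v}

Chromatic number:
  {i,v,z} pairwise interfere (3-clique) ⇒ χ ≥ 3
  assign i→r0 v→r1 w→r0 z→r2 — no edge inside a register ⇒ χ ≤ 3
  χ = 3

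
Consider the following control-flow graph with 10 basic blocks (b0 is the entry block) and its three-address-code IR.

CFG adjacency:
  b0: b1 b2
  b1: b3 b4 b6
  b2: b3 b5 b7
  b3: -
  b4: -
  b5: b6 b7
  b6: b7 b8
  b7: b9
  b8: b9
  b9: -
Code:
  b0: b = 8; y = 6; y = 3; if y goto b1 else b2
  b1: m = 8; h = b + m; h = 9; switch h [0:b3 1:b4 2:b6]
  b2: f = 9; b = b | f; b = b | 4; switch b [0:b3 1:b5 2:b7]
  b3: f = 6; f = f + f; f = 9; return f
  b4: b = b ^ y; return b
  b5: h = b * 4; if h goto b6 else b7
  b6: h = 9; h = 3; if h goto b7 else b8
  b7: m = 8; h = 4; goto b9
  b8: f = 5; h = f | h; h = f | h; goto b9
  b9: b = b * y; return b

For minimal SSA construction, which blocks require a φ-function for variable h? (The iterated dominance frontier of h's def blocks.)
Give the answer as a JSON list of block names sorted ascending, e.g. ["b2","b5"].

idom tree: b1←b0 b2←b0 b3←b0 b4←b1 b5←b2 b6←b0 b7←b0 b8←b6 b9←b0
Dom∩ at merges:
  b3: preds {b1,b2}: {b0,b1} ∩ {b0,b2} = {b0}; idom=b0
  b6: preds {b1,b5}: {b0,b1} ∩ {b0,b2,b5} = {b0}; idom=b0
  b7: preds {b2,b5,b6}: {b0,b2} ∩ {b0,b2,b5} ∩ {b0,b6} = {b0}; idom=b0
  b9: preds {b7,b8}: {b0,b7} ∩ {b0,b6,b8} = {b0}; idom=b0

DF derivation:
  b3←b1: walk b1 to b0
  b3←b2: walk b2 to b0
  b6←b1: walk b1 to b0
  b6←b5: walk b5→b2 to b0
  b7←b2: walk b2 to b0
  b7←b5: walk b5→b2 to b0
  b7←b6: walk b6 to b0
  b9←b7: walk b7 to b0
  b9←b8: walk b8→b6 to b0
  b0: DF=∅
  b1: DF={b3,b6}
  b2: DF={b3,b6,b7}
  b3: DF=∅
  b4: DF=∅
  b5: DF={b6,b7}
  b6: DF={b7,b9}
  b7: DF={b9}
  b8: DF={b9}
  b9: DF=∅

φ for h: defs {b1,b5,b6,b7,b8}
  DF⁺ = {b3,b6,b7,b9}

Answer: ["b3", "b6", "b7", "b9"]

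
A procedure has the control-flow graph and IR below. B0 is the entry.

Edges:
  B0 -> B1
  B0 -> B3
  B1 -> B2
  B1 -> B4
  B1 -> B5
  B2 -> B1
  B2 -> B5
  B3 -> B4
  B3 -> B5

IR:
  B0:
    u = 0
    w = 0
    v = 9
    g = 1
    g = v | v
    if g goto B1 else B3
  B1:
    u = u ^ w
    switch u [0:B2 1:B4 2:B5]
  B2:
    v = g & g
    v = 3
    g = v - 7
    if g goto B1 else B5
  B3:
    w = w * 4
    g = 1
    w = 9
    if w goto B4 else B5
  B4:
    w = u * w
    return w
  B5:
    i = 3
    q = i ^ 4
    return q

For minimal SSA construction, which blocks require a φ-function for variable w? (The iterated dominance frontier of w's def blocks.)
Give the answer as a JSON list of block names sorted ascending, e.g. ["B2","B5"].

Answer: ["B4", "B5"]

Analysis:
idom tree: B1←B0 B2←B1 B3←B0 B4←B0 B5←B0
Dom at joins:
  B1: preds {B0,B2}: {B0} ∩ {B0,B1,B2} = {B0}; idom=B0
  B4: preds {B1,B3}: {B0,B1} ∩ {B0,B3} = {B0}; idom=B0
  B5: preds {B1,B2,B3}: {B0,B1} ∩ {B0,B1,B2} ∩ {B0,B3} = {B0}; idom=B0

DF derivation:
  B1←B0: walk · to B0
  B1←B2: walk B2→B1 to B0
  B4←B1: walk B1 to B0
  B4←B3: walk B3 to B0
  B5←B1: walk B1 to B0
  B5←B2: walk B2→B1 to B0
  B5←B3: walk B3 to B0
  B0: DF=∅
  B1: DF={B1,B4,B5}
  B2: DF={B1,B5}
  B3: DF={B4,B5}
  B4: DF=∅
  B5: DF=∅

φ for w: defs {B0,B3,B4}
  DF⁺ = {B4,B5}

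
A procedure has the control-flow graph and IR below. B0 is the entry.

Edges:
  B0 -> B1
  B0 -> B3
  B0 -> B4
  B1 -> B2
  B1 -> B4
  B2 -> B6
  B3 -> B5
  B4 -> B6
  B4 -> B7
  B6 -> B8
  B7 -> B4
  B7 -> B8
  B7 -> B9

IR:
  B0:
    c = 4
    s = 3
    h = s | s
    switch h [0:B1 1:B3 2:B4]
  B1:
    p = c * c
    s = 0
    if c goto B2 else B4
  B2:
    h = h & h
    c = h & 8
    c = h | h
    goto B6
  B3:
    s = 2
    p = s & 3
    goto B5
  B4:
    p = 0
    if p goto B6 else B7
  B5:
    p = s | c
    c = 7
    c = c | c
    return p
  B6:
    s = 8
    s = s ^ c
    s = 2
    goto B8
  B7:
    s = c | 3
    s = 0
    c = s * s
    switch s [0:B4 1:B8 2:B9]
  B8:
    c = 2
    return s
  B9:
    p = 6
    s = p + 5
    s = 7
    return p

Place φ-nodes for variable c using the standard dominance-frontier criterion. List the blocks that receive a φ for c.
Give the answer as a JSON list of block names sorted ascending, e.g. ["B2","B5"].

idom tree: B1←B0 B2←B1 B3←B0 B4←B0 B5←B3 B6←B0 B7←B4 B8←B0 B9←B7
Dom at joins:
  B4: preds {B0,B1,B7}: {B0} ∩ {B0,B1} ∩ {B0,B4,B7} = {B0}; idom=B0
  B6: preds {B2,B4}: {B0,B1,B2} ∩ {B0,B4} = {B0}; idom=B0
  B8: preds {B6,B7}: {B0,B6} ∩ {B0,B4,B7} = {B0}; idom=B0

DF walk-up:
  B4←B0: walk · to B0
  B4←B1: walk B1 to B0
  B4←B7: walk B7→B4 to B0
  B6←B2: walk B2→B1 to B0
  B6←B4: walk B4 to B0
  B8←B6: walk B6 to B0
  B8←B7: walk B7→B4 to B0
  B0 → ∅
  B1 → {B4,B6}
  B2 → {B6}
  B3 → ∅
  B4 → {B4,B6,B8}
  B5 → ∅
  B6 → {B8}
  B7 → {B4,B8}
  B8 → ∅
  B9 → ∅

φ for c: defs {B0,B2,B5,B7,B8}
  DF⁺ = {B4,B6,B8}

Answer: ["B4", "B6", "B8"]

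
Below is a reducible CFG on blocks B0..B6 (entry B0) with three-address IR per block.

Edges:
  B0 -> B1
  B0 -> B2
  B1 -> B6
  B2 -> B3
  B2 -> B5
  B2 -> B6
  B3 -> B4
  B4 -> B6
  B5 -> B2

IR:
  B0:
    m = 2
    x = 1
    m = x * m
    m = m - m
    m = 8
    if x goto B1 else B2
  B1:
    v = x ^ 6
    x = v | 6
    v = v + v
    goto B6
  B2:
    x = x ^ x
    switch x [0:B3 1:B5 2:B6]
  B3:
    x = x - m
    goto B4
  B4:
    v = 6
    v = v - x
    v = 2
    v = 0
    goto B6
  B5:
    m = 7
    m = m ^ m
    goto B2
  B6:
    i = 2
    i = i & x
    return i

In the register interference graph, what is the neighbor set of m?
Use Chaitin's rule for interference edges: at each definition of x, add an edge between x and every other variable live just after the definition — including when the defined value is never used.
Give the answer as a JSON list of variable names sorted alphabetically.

def/use:
  B0: def={m,x} ue=∅
  B1: def={v,x} ue={x}
  B2: def={x} ue={x}
  B3: def={x} ue={m,x}
  B4: def={v} ue={x}
  B5: def={m} ue=∅
  B6: def={i} ue={x}

Backward fixpoint:
  B0 li=∅ lo={m,x}
  B1 li={x} lo={x}
  B2 li={m,x} lo={m,x}
  B3 li={m,x} lo={x}
  B4 li={x} lo={x}
  B5 li={x} lo={m,x}
  B6 li={x} lo=∅

Interfere edges:
  i↔{x}
  m↔{x}
  v↔{x}
  x↔{i,m,v}

N(m) = ["x"]

Answer: ["x"]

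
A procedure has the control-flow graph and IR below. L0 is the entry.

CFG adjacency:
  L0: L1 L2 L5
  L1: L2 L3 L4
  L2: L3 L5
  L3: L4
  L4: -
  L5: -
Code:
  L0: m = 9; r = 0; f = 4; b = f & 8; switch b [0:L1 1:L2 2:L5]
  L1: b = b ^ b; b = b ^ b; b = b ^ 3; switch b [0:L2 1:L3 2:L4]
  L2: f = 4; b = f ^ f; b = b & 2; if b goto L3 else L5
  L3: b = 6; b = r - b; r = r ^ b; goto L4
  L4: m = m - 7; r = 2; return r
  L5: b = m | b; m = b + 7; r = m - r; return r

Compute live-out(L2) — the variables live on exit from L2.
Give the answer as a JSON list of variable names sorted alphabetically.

Answer: ["b", "m", "r"]

Analysis:
Per-block:
  L0 def {b,f,m,r} use ∅
  L1 def {b} use {b}
  L2 def {b,f} use ∅
  L3 def {b,r} use {r}
  L4 def {m,r} use {m}
  L5 def {b,m,r} use {b,m,r}

Backward fixpoint:
  live L0: ∅→{b,m,r}
  live L1: {b,m,r}→{m,r}
  live L2: {m,r}→{b,m,r}
  live L3: {m,r}→{m}
  live L4: {m}→∅
  live L5: {b,m,r}→∅

live-out(L2) = ["b", "m", "r"]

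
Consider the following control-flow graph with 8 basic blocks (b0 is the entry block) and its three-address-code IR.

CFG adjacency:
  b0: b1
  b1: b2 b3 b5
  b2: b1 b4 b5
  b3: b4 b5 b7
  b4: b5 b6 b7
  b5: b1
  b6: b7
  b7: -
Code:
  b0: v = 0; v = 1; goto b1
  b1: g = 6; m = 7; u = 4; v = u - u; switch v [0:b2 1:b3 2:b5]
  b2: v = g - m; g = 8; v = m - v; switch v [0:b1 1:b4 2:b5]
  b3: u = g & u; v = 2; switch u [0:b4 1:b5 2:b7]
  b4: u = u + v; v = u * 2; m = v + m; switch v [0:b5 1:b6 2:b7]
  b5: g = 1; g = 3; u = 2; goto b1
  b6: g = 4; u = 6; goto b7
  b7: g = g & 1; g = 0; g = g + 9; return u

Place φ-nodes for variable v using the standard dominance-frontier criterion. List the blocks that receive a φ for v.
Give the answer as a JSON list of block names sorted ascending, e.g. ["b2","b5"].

Answer: ["b1", "b4", "b5", "b7"]

Working:
idom tree: b1←b0 b2←b1 b3←b1 b4←b1 b5←b1 b6←b4 b7←b1
Join-block Dom:
  b1: preds {b0,b2,b5}: {b0} ∩ {b0,b1,b2} ∩ {b0,b1,b5} = {b0}; idom=b0
  b4: preds {b2,b3}: {b0,b1,b2} ∩ {b0,b1,b3} = {b0,b1}; idom=b1
  b5: preds {b1,b2,b3,b4}: {b0,b1} ∩ {b0,b1,b2} ∩ {b0,b1,b3} ∩ {b0,b1,b4} = {b0,b1}; idom=b1
  b7: preds {b3,b4,b6}: {b0,b1,b3} ∩ {b0,b1,b4} ∩ {b0,b1,b4,b6} = {b0,b1}; idom=b1

Frontier:
  join b1 pred b0: · stop@b0
  join b1 pred b2: b2→b1 stop@b0
  join b1 pred b5: b5→b1 stop@b0
  join b4 pred b2: b2 stop@b1
  join b4 pred b3: b3 stop@b1
  join b5 pred b1: · stop@b1
  join b5 pred b2: b2 stop@b1
  join b5 pred b3: b3 stop@b1
  join b5 pred b4: b4 stop@b1
  join b7 pred b3: b3 stop@b1
  join b7 pred b4: b4 stop@b1
  join b7 pred b6: b6→b4 stop@b1
  DF(b0)=∅
  DF(b1)={b1}
  DF(b2)={b1,b4,b5}
  DF(b3)={b4,b5,b7}
  DF(b4)={b5,b7}
  DF(b5)={b1}
  DF(b6)={b7}
  DF(b7)=∅

φ for v: defs {b0,b1,b2,b3,b4}
  DF⁺ = {b1,b4,b5,b7}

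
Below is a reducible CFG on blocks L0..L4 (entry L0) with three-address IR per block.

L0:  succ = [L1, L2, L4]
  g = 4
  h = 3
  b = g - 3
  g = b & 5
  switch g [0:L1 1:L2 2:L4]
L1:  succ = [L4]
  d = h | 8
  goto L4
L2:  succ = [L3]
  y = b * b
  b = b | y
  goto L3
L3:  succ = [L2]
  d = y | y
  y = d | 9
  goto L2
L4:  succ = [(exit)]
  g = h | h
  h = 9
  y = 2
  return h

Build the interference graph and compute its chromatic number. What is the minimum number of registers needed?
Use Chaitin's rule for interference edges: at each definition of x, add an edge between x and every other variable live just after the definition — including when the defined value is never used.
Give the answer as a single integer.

def/use:
  L0 def {b,g,h} use ∅
  L1 def {d} use {h}
  L2 def {b,y} use {b}
  L3 def {d,y} use {y}
  L4 def {g,h,y} use {h}

Live sets:
  L0 li=∅ lo={b,h}
  L1 li={h} lo={h}
  L2 li={b} lo={b,y}
  L3 li={b,y} lo={b}
  L4 li={h} lo=∅

Conflict graph:
  b — {d,g,h,y}
  d — {b,h}
  g — {b,h}
  h — {b,d,g,y}
  y — {b,h}

Colouring:
  lower bound: {b,d,h} mutually conflict ⇒ χ ≥ 3
  assign b→c0 d→c2 g→c2 h→c1 y→c2 — no edge inside a register ⇒ χ ≤ 3
  χ = 3

Answer: 3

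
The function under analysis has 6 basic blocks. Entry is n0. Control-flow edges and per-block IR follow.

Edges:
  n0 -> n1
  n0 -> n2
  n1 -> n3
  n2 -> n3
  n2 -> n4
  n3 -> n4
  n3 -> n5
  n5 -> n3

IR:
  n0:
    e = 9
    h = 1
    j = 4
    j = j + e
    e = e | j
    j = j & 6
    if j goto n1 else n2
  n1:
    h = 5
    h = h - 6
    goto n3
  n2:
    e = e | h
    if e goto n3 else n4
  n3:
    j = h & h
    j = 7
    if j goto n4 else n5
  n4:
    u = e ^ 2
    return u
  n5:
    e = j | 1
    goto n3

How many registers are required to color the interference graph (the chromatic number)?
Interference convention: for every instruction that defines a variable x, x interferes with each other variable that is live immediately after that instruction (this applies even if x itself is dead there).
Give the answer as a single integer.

def/use:
  n0 def {e,h,j} use ∅
  n1 def {h} use ∅
  n2 def {e} use {e,h}
  n3 def {j} use {h}
  n4 def {u} use {e}
  n5 def {e} use {j}

Backward fixpoint:
  n0: in=∅ out={e,h}
  n1: in={e} out={e,h}
  n2: in={e,h} out={e,h}
  n3: in={e,h} out={e,h,j}
  n4: in={e} out=∅
  n5: in={h,j} out={e,h}

Interference:
  e↔{h,j}
  h↔{e,j}
  j↔{e,h}
  u↔∅

Registers:
  clique {e,h,j} ⇒ need ≥ 3
  assign e→r0 h→r1 j→r2 u→r0 — no edge inside a register ⇒ χ ≤ 3
  χ = 3

Answer: 3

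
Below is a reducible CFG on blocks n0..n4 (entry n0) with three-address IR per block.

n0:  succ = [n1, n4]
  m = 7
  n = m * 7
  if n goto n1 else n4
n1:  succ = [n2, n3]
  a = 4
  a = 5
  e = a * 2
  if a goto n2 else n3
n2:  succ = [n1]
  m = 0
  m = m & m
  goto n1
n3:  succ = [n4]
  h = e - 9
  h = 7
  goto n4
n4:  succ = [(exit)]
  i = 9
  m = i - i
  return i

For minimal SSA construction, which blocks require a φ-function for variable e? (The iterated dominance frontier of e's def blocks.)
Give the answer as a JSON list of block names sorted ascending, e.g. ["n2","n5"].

idom tree: n1←n0 n2←n1 n3←n1 n4←n0
Dom∩ at merges:
  n1: preds {n0,n2}: {n0} ∩ {n0,n1,n2} = {n0}; idom=n0
  n4: preds {n0,n3}: {n0} ∩ {n0,n1,n3} = {n0}; idom=n0

DF derivation:
  n1←n0: walk · to n0
  n1←n2: walk n2→n1 to n0
  n4←n0: walk · to n0
  n4←n3: walk n3→n1 to n0
  n0 → ∅
  n1 → {n1,n4}
  n2 → {n1}
  n3 → {n4}
  n4 → ∅

φ for e: defs {n1}
  DF⁺ = {n1,n4}

Answer: ["n1", "n4"]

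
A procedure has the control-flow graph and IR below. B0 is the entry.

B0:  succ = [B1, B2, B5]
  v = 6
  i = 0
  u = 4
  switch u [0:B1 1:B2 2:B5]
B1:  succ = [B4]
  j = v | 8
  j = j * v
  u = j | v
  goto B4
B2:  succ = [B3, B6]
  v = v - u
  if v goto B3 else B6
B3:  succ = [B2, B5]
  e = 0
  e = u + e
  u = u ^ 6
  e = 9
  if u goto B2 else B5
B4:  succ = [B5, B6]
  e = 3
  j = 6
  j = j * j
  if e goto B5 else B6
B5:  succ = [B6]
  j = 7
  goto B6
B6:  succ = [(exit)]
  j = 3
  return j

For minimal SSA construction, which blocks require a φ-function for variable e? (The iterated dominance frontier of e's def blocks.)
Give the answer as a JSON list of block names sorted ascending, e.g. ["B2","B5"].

idom tree: B1←B0 B2←B0 B3←B2 B4←B1 B5←B0 B6←B0
Dom∩ at merges:
  B2: preds {B0,B3}: {B0} ∩ {B0,B2,B3} = {B0}; idom=B0
  B5: preds {B0,B3,B4}: {B0} ∩ {B0,B2,B3} ∩ {B0,B1,B4} = {B0}; idom=B0
  B6: preds {B2,B4,B5}: {B0,B2} ∩ {B0,B1,B4} ∩ {B0,B5} = {B0}; idom=B0

DF walk-up:
  B2←B0: walk · to B0
  B2←B3: walk B3→B2 to B0
  B5←B0: walk · to B0
  B5←B3: walk B3→B2 to B0
  B5←B4: walk B4→B1 to B0
  B6←B2: walk B2 to B0
  B6←B4: walk B4→B1 to B0
  B6←B5: walk B5 to B0
  B0 → ∅
  B1 → {B5,B6}
  B2 → {B2,B5,B6}
  B3 → {B2,B5}
  B4 → {B5,B6}
  B5 → {B6}
  B6 → ∅

φ for e: defs {B3,B4}
  DF⁺ = {B2,B5,B6}

Answer: ["B2", "B5", "B6"]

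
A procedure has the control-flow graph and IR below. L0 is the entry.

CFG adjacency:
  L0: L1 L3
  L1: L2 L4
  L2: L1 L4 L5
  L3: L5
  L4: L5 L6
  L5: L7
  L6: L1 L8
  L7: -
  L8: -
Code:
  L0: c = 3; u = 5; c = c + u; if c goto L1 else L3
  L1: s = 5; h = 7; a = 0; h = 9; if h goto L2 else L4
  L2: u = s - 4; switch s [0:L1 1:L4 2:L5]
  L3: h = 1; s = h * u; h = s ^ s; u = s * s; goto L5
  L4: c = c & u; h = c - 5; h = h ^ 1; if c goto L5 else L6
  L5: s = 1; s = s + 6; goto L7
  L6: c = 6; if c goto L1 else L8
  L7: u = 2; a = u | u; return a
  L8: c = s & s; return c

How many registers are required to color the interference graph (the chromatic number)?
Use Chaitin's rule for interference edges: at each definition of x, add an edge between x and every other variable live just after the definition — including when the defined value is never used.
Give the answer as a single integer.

Answer: 4

Analysis:
def/use:
  L0: def={c,u} ue=∅
  L1: def={a,h,s} ue=∅
  L2: def={u} ue={s}
  L3: def={h,s,u} ue={u}
  L4: def={c,h} ue={c,u}
  L5: def={s} ue=∅
  L6: def={c} ue=∅
  L7: def={a,u} ue=∅
  L8: def={c} ue={s}

Liveness:
  L0 li=∅ lo={c,u}
  L1 li={c,u} lo={c,s,u}
  L2 li={c,s} lo={c,s,u}
  L3 li={u} lo=∅
  L4 li={c,s,u} lo={s,u}
  L5 li=∅ lo=∅
  L6 li={s,u} lo={c,s,u}
  L7 li=∅ lo=∅
  L8 li={s} lo=∅

Interference:
  a — {c,s,u}
  c — {a,h,s,u}
  h — {c,s,u}
  s — {a,c,h,u}
  u — {a,c,h,s}

Registers:
  lower bound: {a,c,s,u} mutually conflict ⇒ χ ≥ 4
  assign a→c3 c→c0 h→c3 s→c1 u→c2 — no edge inside a register ⇒ χ ≤ 4
  χ = 4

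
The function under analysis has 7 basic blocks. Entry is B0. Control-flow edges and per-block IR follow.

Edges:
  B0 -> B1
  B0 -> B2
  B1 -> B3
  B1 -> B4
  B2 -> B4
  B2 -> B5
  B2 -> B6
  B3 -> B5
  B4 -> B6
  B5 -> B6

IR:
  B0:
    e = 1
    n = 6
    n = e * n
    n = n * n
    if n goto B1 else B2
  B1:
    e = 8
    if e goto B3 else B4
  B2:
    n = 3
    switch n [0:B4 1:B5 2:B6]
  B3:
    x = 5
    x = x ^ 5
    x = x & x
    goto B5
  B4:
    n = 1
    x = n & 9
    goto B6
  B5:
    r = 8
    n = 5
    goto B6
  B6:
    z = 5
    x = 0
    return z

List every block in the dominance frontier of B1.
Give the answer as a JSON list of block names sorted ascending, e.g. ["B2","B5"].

Answer: ["B4", "B5"]

Analysis:
idom tree: B1←B0 B2←B0 B3←B1 B4←B0 B5←B0 B6←B0
Dom∩ at merges:
  B4: preds {B1,B2}: {B0,B1} ∩ {B0,B2} = {B0}; idom=B0
  B5: preds {B2,B3}: {B0,B2} ∩ {B0,B1,B3} = {B0}; idom=B0
  B6: preds {B2,B4,B5}: {B0,B2} ∩ {B0,B4} ∩ {B0,B5} = {B0}; idom=B0

Frontier:
  join B4 pred B1: B1 stop@B0
  join B4 pred B2: B2 stop@B0
  join B5 pred B2: B2 stop@B0
  join B5 pred B3: B3→B1 stop@B0
  join B6 pred B2: B2 stop@B0
  join B6 pred B4: B4 stop@B0
  join B6 pred B5: B5 stop@B0
  B0: DF=∅
  B1: DF={B4,B5}
  B2: DF={B4,B5,B6}
  B3: DF={B5}
  B4: DF={B6}
  B5: DF={B6}
  B6: DF=∅

DF(B1) = ["B4", "B5"]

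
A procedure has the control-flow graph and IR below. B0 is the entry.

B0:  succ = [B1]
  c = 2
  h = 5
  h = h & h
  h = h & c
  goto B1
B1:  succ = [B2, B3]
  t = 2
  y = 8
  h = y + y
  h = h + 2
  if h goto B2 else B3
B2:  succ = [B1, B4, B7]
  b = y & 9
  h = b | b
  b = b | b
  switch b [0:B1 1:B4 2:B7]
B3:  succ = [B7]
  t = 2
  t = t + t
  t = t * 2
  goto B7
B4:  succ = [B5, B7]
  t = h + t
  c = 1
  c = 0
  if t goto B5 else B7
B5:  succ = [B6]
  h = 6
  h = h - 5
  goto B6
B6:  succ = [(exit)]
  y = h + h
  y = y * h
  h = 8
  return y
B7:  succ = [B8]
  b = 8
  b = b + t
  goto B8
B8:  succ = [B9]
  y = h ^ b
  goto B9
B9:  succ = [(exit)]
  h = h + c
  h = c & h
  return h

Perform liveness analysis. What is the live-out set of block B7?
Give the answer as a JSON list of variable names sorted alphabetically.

Answer: ["b", "c", "h"]

Analysis:
Block summaries:
  B0: def={c,h} ue=∅
  B1: def={h,t,y} ue=∅
  B2: def={b,h} ue={y}
  B3: def={t} ue=∅
  B4: def={c,t} ue={h,t}
  B5: def={h} ue=∅
  B6: def={h,y} ue={h}
  B7: def={b} ue={t}
  B8: def={y} ue={b,h}
  B9: def={h} ue={c,h}

Liveness:
  B0: in=∅ out={c}
  B1: in={c} out={c,h,t,y}
  B2: in={c,t,y} out={c,h,t}
  B3: in={c,h} out={c,h,t}
  B4: in={h,t} out={c,h,t}
  B5: in=∅ out={h}
  B6: in={h} out=∅
  B7: in={c,h,t} out={b,c,h}
  B8: in={b,c,h} out={c,h}
  B9: in={c,h} out=∅

live-out(B7) = ["b", "c", "h"]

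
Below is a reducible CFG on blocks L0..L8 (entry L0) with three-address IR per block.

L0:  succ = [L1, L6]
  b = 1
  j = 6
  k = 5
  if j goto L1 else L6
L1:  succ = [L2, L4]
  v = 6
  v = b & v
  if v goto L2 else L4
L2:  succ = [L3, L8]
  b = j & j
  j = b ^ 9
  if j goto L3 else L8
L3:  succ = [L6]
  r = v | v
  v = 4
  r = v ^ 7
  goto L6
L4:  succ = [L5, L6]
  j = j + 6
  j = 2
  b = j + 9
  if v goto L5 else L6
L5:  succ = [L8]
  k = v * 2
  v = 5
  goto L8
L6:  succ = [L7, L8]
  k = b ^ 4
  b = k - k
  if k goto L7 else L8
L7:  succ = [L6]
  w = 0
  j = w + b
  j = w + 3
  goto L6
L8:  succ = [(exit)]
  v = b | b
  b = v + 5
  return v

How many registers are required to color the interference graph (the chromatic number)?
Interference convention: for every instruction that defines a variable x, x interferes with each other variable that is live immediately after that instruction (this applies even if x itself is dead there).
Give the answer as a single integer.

Answer: 3

Working:
Block summaries:
  L0: {b,j,k} / ∅
  L1: {v} / {b}
  L2: {b,j} / {j}
  L3: {r,v} / {v}
  L4: {b,j} / {j,v}
  L5: {k,v} / {v}
  L6: {b,k} / {b}
  L7: {j,w} / {b}
  L8: {b,v} / {b}

Liveness:
  L0 li=∅ lo={b,j}
  L1 li={b,j} lo={j,v}
  L2 li={j,v} lo={b,v}
  L3 li={b,v} lo={b}
  L4 li={j,v} lo={b,v}
  L5 li={b,v} lo={b}
  L6 li={b} lo={b}
  L7 li={b} lo={b}
  L8 li={b} lo=∅

Interference:
  b: {j,k,r,v,w}
  j: {b,k,v,w}
  k: {b,j}
  r: {b}
  v: {b,j}
  w: {b,j}

Chromatic number:
  clique {b,j,k} ⇒ need ≥ 3
  3-colouring: r0={b}  r1={j,r}  r2={k,v,w}
  χ = 3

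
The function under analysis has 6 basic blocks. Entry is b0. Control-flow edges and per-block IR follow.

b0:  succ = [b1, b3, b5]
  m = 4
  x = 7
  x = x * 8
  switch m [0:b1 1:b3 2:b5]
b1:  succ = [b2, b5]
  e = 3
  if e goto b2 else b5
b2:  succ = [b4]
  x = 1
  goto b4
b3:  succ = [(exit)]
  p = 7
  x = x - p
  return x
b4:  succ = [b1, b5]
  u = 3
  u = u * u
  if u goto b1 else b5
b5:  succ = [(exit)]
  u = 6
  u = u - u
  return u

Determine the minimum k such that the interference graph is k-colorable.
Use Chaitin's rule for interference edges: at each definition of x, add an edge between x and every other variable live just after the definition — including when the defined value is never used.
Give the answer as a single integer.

Answer: 2

Analysis:
Per-block:
  b0 def {m,x} use ∅
  b1 def {e} use ∅
  b2 def {x} use ∅
  b3 def {p,x} use {x}
  b4 def {u} use ∅
  b5 def {u} use ∅

Live sets:
  live b0: ∅→{x}
  live b1: ∅→∅
  live b2: ∅→∅
  live b3: {x}→∅
  live b4: ∅→∅
  live b5: ∅→∅

Interference:
  e↔∅
  m↔{x}
  p↔{x}
  u↔∅
  x↔{m,p}

Colouring:
  clique {m,x} ⇒ need ≥ 2
  2-colouring: r0={e,u,x}  r1={m,p}
  χ = 2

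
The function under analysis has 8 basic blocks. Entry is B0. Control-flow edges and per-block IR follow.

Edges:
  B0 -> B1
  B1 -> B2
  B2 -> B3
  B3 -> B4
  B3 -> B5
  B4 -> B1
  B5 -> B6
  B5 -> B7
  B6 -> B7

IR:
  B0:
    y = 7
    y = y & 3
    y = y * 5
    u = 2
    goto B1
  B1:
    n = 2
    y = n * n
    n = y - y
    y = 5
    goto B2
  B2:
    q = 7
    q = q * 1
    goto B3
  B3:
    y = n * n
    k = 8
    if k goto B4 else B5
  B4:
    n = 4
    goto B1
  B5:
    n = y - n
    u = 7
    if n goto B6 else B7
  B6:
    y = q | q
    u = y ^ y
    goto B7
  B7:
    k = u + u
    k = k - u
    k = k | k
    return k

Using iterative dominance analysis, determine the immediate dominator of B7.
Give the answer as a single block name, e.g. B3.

idom tree: B1←B0 B2←B1 B3←B2 B4←B3 B5←B3 B6←B5 B7←B5
Join-block Dom:
  B1: preds {B0,B4}: {B0} ∩ {B0,B1,B2,B3,B4} = {B0}; idom=B0
  B7: preds {B5,B6}: {B0,B1,B2,B3,B5} ∩ {B0,B1,B2,B3,B5,B6} = {B0,B1,B2,B3,B5}; idom=B5

idom(B7) = B5

Answer: B5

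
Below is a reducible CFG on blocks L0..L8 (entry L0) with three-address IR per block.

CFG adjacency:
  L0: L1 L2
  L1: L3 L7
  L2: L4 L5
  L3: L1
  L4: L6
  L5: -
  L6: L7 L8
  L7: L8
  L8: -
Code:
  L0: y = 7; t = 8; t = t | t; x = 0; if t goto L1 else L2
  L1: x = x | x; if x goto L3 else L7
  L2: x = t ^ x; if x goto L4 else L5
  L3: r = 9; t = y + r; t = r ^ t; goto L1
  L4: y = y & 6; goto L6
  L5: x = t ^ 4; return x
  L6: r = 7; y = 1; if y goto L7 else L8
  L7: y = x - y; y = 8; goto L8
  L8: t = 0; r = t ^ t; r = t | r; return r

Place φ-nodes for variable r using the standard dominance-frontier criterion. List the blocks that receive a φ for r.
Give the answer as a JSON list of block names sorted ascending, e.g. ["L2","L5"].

Answer: ["L1", "L7", "L8"]

Derivation:
idom tree: L1←L0 L2←L0 L3←L1 L4←L2 L5←L2 L6←L4 L7←L0 L8←L0
Dom at joins:
  L1: preds {L0,L3}: {L0} ∩ {L0,L1,L3} = {L0}; idom=L0
  L7: preds {L1,L6}: {L0,L1} ∩ {L0,L2,L4,L6} = {L0}; idom=L0
  L8: preds {L6,L7}: {L0,L2,L4,L6} ∩ {L0,L7} = {L0}; idom=L0

DF derivation:
  L1←L0: walk · to L0
  L1←L3: walk L3→L1 to L0
  L7←L1: walk L1 to L0
  L7←L6: walk L6→L4→L2 to L0
  L8←L6: walk L6→L4→L2 to L0
  L8←L7: walk L7 to L0
  L0: DF=∅
  L1: DF={L1,L7}
  L2: DF={L7,L8}
  L3: DF={L1}
  L4: DF={L7,L8}
  L5: DF=∅
  L6: DF={L7,L8}
  L7: DF={L8}
  L8: DF=∅

φ for r: defs {L3,L6,L8}
  DF⁺ = {L1,L7,L8}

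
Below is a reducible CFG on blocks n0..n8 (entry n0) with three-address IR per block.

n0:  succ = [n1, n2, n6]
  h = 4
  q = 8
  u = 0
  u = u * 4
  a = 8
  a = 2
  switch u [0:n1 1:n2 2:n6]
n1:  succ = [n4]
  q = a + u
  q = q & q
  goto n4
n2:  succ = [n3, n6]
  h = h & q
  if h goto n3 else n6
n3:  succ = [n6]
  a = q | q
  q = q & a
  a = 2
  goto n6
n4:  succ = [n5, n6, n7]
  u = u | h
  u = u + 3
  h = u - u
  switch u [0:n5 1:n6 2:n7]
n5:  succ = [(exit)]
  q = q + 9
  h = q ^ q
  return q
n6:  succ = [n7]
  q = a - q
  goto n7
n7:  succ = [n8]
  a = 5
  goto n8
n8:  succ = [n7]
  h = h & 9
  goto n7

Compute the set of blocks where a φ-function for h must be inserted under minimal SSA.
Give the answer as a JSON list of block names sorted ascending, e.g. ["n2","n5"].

idom tree: n1←n0 n2←n0 n3←n2 n4←n1 n5←n4 n6←n0 n7←n0 n8←n7
Dom∩ at merges:
  n6: preds {n0,n2,n3,n4}: {n0} ∩ {n0,n2} ∩ {n0,n2,n3} ∩ {n0,n1,n4} = {n0}; idom=n0
  n7: preds {n4,n6,n8}: {n0,n1,n4} ∩ {n0,n6} ∩ {n0,n7,n8} = {n0}; idom=n0

Frontier:
  n6←n0: walk · to n0
  n6←n2: walk n2 to n0
  n6←n3: walk n3→n2 to n0
  n6←n4: walk n4→n1 to n0
  n7←n4: walk n4→n1 to n0
  n7←n6: walk n6 to n0
  n7←n8: walk n8→n7 to n0
  DF(n0)=∅
  DF(n1)={n6,n7}
  DF(n2)={n6}
  DF(n3)={n6}
  DF(n4)={n6,n7}
  DF(n5)=∅
  DF(n6)={n7}
  DF(n7)={n7}
  DF(n8)={n7}

φ for h: defs {n0,n2,n4,n5,n8}
  DF⁺ = {n6,n7}

Answer: ["n6", "n7"]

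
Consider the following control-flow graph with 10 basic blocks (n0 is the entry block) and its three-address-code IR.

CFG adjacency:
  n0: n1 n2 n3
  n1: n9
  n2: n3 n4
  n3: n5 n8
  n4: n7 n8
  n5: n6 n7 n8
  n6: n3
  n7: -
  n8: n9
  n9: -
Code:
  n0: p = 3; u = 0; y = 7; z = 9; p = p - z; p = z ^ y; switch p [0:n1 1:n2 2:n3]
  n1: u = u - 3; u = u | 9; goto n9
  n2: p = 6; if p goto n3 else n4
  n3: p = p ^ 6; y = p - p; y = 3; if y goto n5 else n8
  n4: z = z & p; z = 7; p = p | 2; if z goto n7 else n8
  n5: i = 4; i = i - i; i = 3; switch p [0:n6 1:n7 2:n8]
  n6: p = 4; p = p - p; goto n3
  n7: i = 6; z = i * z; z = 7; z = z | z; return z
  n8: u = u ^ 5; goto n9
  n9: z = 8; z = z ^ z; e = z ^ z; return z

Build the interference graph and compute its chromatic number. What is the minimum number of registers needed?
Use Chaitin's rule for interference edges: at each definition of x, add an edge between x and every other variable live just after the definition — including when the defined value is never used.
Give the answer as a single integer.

def/use:
  n0: {p,u,y,z} / ∅
  n1: {u} / {u}
  n2: {p} / ∅
  n3: {p,y} / {p}
  n4: {p,z} / {p,z}
  n5: {i} / {p}
  n6: {p} / ∅
  n7: {i,z} / {z}
  n8: {u} / {u}
  n9: {e,z} / ∅

Liveness:
  n0: in=∅ out={p,u,z}
  n1: in={u} out=∅
  n2: in={u,z} out={p,u,z}
  n3: in={p,u,z} out={p,u,z}
  n4: in={p,u,z} out={u,z}
  n5: in={p,u,z} out={u,z}
  n6: in={u,z} out={p,u,z}
  n7: in={z} out=∅
  n8: in={u} out=∅
  n9: in=∅ out=∅

Conflict graph:
  e↔{z}
  i↔{p,u,z}
  p↔{i,u,y,z}
  u↔{i,p,y,z}
  y↔{p,u,z}
  z↔{e,i,p,u,y}

Colouring:
  {i,p,u,z} pairwise interfere (4-clique) ⇒ χ ≥ 4
  4-colouring: c0={z}  c1={e,p}  c2={u}  c3={i,y}
  χ = 4

Answer: 4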